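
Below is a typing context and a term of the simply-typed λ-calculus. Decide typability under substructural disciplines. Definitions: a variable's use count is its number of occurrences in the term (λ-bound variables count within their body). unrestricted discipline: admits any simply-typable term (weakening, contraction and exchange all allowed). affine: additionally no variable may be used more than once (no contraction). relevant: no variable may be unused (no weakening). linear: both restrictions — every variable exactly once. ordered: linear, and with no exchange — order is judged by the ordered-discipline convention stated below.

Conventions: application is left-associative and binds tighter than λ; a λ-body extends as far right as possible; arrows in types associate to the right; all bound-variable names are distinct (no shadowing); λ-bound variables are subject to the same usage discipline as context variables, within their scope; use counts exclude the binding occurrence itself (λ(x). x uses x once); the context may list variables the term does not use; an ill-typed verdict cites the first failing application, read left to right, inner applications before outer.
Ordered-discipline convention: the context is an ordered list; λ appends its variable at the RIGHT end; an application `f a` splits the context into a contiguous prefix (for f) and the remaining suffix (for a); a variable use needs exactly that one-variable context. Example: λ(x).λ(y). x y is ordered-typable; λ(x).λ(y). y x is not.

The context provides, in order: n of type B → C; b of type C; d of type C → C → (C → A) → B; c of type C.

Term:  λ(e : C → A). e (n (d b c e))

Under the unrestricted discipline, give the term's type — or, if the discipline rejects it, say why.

term : (C → A) → A
variable uses: n ×1, b ×1, d ×1, c ×1, e (bound) ×2
use order (left to right): e, n, d, b, c, e
typing: well-typed at (C → A) → A
across the five disciplines: ordered ✗, linear ✗, affine ✗, relevant ✓, unrestricted ✓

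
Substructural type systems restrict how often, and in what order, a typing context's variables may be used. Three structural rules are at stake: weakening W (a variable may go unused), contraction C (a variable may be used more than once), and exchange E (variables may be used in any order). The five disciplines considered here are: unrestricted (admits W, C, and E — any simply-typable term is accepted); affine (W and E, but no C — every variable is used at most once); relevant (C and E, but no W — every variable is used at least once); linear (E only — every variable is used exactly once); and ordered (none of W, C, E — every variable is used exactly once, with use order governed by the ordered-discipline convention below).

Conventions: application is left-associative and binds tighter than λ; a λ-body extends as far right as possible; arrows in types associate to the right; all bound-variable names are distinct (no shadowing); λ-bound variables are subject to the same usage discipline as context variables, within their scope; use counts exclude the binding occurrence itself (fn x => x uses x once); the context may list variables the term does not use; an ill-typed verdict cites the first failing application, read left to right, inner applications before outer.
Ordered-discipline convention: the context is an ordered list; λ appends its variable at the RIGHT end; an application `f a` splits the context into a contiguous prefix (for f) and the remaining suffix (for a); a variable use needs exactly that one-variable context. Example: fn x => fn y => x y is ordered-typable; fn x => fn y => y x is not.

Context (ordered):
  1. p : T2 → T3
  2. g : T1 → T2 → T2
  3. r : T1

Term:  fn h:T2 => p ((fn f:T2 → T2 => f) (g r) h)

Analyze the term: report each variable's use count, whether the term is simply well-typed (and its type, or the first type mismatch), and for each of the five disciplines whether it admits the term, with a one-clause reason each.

usage: p: 1, g: 1, r: 1, h [bound]: 1, f [bound]: 1
order of uses: p, f, g, r, h
typing: the term checks, with type T2 → T3
ordered ✓ (single-use (p, g, r, h, f), ordered derivation ok)
linear ✓ (exactly-once usage across p, g, r, h, f)
affine ✓ (at most one use each (p, g, r, h, f))
relevant ✓ (at least one use each (p, g, r, h, f))
unrestricted ✓ (simply typable at T2 → T3; W, C, E all held)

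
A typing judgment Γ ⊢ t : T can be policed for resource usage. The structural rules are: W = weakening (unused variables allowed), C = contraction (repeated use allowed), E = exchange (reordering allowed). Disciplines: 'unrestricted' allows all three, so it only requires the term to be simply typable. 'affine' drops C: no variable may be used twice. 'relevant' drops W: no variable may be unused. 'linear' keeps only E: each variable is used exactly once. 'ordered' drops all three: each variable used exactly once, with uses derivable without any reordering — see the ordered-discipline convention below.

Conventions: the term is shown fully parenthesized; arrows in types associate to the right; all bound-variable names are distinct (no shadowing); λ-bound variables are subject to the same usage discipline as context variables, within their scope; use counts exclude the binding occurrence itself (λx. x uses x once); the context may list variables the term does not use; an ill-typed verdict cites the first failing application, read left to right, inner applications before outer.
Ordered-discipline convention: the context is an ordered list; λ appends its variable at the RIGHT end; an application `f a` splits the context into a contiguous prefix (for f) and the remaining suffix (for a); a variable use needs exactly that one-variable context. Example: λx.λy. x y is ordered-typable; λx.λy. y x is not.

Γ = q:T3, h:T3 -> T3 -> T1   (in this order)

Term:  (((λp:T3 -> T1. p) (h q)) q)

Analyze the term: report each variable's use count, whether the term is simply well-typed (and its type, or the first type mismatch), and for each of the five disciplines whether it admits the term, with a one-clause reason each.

use counts: q ×2, h ×1, p [bound] ×1
uses in reading order: p, h, q, q
typing: well-typed — term : T1
ordered: ✗, needs contraction — q ×2
linear: ✗, needs contraction — q ×2
affine: ✗, needs contraction — q ×2
relevant: ✓, q, h, p: all used, weakening unneeded
unrestricted: ✓, typability at T1 is all that's needed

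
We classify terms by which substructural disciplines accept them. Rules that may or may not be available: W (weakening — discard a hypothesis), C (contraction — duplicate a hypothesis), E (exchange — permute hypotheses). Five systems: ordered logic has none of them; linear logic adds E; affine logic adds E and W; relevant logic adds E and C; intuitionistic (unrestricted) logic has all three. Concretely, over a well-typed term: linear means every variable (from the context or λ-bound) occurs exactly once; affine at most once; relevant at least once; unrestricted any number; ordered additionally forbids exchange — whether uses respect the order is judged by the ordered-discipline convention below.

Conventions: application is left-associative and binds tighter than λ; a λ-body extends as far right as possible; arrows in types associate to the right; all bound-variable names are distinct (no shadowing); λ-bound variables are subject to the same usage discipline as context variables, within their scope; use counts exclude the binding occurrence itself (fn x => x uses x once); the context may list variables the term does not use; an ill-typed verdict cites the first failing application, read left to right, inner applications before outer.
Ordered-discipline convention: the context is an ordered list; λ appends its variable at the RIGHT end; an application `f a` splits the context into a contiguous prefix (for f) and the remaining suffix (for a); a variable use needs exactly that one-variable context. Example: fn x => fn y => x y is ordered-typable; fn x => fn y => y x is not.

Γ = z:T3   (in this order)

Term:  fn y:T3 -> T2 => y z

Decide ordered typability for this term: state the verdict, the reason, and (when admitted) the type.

no — no ordered split (uses run y, z)
variable uses: z ×1, y [bound] ×1
left-to-right use order: y, z
typing: well-typed — term : (T3 -> T2) -> T2
summary: ordered ✗ | linear ✓ | affine ✓ | relevant ✓ | unrestricted ✓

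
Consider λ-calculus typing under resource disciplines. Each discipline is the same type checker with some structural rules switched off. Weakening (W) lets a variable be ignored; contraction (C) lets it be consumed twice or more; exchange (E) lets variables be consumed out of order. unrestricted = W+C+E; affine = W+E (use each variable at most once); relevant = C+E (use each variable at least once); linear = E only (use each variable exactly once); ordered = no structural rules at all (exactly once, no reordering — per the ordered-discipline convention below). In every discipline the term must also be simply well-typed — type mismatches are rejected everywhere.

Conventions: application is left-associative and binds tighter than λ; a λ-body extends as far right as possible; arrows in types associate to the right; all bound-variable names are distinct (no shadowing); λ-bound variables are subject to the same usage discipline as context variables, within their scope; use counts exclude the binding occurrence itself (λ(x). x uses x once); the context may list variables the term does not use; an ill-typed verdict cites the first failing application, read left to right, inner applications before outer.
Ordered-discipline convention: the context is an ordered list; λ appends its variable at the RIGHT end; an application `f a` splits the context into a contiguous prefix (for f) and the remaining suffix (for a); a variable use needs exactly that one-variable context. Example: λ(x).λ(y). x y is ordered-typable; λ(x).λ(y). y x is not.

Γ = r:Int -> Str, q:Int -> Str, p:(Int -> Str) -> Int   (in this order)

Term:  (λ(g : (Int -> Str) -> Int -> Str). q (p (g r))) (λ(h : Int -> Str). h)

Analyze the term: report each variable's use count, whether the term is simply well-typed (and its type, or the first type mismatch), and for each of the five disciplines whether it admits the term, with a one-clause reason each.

use counts: r ×1, q ×1, p ×1, g (bound) ×1, h (bound) ×1
uses in reading order: q, p, g, r, h
typing: well-typed — term : Str
ordered: ✗ — use order q, p, g, r, h needs exchange
linear: ✓ — single use per variable (r, q, p, g, h)
affine: ✓ — no duplicate uses among r, q, p, g, h
relevant: ✓ — r, q, p, g, h: all used, weakening unneeded
unrestricted: ✓ — typability at Str is all that's needed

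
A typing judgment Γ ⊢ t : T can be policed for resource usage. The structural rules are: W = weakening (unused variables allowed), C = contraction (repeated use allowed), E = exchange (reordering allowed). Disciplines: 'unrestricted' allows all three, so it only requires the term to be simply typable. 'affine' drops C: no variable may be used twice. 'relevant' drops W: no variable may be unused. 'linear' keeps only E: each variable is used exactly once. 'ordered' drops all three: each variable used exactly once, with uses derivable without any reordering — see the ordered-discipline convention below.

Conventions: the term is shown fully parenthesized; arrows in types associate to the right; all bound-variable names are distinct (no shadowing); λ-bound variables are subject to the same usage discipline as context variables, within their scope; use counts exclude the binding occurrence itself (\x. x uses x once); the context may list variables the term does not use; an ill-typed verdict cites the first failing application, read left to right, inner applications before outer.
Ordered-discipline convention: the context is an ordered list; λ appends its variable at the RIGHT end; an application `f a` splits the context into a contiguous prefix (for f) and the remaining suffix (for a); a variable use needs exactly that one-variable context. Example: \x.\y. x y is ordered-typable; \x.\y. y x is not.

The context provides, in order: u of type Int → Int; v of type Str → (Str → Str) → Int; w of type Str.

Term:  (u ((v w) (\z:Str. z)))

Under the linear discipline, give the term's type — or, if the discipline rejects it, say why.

term : Int
counts: u: 1; v: 1; w: 1; z [bound]: 1
order of uses: u, v, w, z
typing: the term checks, with type Int
across the five disciplines: ordered ✓; linear ✓; affine ✓; relevant ✓; unrestricted ✓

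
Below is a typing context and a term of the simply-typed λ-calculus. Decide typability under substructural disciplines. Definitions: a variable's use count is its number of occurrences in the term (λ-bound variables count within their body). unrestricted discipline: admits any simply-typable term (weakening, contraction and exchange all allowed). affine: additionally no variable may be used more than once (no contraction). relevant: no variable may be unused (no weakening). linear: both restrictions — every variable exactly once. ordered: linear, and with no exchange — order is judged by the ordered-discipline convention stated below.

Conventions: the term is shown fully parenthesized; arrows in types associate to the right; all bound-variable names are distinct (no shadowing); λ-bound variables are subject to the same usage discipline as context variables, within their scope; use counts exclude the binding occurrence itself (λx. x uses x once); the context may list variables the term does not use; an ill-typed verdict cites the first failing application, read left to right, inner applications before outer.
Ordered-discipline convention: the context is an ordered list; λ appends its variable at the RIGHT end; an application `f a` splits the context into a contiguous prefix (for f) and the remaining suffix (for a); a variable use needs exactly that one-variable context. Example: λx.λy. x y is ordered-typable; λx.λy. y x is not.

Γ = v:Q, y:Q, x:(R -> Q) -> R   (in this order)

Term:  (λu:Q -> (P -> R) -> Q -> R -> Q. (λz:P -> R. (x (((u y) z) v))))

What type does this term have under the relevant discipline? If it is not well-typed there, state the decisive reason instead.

term : (Q -> (P -> R) -> Q -> R -> Q) -> (P -> R) -> R
variable uses: v: 1×; y: 1×; x: 1×; u (bound): 1×; z (bound): 1×
order of uses: x, u, y, z, v
typing: well-typed — term : (Q -> (P -> R) -> Q -> R -> Q) -> (P -> R) -> R
across the five disciplines: ordered ✗ | linear ✓ | affine ✓ | relevant ✓ | unrestricted ✓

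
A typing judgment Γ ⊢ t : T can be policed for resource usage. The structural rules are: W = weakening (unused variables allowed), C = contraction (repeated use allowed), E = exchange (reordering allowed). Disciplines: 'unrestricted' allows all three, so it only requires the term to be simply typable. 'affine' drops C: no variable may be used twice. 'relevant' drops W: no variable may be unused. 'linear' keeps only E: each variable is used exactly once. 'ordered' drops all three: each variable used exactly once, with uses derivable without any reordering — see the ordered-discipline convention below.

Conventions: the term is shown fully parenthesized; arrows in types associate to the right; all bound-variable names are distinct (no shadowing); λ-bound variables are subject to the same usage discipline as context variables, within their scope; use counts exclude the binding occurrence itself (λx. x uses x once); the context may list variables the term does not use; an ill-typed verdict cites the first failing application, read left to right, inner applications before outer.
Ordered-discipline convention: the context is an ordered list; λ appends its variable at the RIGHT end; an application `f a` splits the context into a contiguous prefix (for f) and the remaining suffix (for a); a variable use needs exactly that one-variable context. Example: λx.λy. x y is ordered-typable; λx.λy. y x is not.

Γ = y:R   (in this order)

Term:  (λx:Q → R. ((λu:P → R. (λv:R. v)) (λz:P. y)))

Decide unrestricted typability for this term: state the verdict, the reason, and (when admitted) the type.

yes — simply typable at (Q → R) → R → R; W, C, E all held; term : (Q → R) → R → R
variable uses: y: 1×; x [bound]: 0×; u [bound]: 0×; v [bound]: 1×; z [bound]: 0×
left-to-right use order: v, y
typing: the term checks, with type (Q → R) → R → R
per-discipline verdicts: ordered ✗; linear ✗; affine ✓; relevant ✗; unrestricted ✓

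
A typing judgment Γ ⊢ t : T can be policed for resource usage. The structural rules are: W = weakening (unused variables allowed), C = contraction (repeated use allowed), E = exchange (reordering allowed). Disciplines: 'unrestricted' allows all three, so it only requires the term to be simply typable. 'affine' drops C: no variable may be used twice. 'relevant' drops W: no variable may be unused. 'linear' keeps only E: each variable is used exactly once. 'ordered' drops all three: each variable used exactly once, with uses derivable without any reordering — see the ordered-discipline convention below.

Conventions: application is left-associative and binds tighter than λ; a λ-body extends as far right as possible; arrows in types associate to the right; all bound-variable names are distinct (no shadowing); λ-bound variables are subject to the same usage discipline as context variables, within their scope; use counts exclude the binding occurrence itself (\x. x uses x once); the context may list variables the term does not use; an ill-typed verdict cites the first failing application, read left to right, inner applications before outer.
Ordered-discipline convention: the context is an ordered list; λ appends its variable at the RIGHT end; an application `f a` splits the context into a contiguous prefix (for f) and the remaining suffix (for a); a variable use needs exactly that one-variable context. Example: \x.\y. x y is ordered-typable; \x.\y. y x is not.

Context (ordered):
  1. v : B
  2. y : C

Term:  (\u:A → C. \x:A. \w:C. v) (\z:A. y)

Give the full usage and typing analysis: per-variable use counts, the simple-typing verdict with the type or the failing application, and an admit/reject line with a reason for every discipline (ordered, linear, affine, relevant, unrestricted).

usage: v=1, y=1, u (bound)=0, x (bound)=0, w (bound)=0, z (bound)=0
use order (left to right): v, y
typing: ✓ — A → C → B
ordered: ✗ — u, x, w, z left unused
linear: ✗ — u, x, w, z left unused
affine: ✓ — at most one use each (v, y, u, x, w, z)
relevant: ✗ — u, x, w, z left unused
unrestricted: ✓ — type-checks (A → C → B) and nothing is barred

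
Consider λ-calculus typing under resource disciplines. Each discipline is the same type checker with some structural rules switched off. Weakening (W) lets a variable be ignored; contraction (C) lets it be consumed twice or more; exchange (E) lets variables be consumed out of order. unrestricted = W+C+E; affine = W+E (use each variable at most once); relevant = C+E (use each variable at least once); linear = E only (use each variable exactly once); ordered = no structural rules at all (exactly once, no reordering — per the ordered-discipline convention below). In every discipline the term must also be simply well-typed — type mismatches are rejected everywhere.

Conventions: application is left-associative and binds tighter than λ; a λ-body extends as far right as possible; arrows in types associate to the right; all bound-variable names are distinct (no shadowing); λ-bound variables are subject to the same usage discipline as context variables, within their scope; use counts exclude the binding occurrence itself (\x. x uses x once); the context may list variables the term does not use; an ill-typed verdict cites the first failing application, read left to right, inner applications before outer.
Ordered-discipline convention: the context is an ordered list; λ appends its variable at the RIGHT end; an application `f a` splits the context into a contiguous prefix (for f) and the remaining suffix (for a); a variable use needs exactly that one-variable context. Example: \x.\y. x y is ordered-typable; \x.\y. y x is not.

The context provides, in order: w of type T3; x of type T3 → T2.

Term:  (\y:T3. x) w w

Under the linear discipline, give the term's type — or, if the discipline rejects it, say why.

not well-typed under linear — uses contraction: w ×2; unused: y — weakening required
counts: w=2; x=1; y (bound)=0
order of uses: x, w, w
typing: well-typed at T2
summary: ordered ✗, linear ✗, affine ✗, relevant ✗, unrestricted ✓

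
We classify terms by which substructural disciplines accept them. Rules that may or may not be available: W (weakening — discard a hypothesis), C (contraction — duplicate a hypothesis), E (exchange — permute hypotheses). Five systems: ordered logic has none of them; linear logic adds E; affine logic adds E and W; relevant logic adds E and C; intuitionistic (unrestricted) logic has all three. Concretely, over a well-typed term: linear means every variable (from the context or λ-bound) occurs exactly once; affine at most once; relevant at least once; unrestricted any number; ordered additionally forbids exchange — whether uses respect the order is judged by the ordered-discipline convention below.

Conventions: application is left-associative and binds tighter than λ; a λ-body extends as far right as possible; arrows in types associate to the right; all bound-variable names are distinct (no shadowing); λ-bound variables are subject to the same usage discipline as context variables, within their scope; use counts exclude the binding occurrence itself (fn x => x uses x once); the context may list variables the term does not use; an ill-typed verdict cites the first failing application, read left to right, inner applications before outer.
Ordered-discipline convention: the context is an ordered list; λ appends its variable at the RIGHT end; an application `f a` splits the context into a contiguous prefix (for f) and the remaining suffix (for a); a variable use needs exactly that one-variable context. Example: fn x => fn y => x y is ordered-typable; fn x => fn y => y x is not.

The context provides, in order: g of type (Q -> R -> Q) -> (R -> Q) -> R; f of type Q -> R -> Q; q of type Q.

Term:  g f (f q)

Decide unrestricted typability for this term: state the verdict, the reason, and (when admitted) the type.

yes — type-checks (R) and nothing is barred; term : R
variable uses: g=1; f=2; q=1
use order (left to right): g, f, f, q
typing: the term checks, with type R
per-discipline verdicts: ordered ✗ | linear ✗ | affine ✗ | relevant ✓ | unrestricted ✓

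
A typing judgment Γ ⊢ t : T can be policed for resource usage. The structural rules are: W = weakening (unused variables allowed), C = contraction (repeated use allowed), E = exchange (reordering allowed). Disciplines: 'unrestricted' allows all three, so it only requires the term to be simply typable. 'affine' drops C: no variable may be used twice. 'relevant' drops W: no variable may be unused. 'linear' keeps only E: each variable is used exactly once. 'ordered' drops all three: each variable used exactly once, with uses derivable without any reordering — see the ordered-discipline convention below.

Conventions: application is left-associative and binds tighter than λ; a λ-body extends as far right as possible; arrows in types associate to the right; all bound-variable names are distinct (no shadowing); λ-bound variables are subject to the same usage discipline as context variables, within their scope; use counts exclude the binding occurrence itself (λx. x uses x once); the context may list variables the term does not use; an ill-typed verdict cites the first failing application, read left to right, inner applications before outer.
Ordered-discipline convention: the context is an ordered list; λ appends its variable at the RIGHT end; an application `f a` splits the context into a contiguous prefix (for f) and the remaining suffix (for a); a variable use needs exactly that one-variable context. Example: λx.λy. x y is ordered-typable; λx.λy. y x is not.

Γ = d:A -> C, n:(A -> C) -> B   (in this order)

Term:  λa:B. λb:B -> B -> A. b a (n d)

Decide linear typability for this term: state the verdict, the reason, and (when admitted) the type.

yes — single use per variable (d, n, a, b); term : B -> (B -> B -> A) -> A
usage: d ×1; n ×1; a [bound] ×1; b [bound] ×1
order of uses: b, a, n, d
typing: ✓ — B -> (B -> B -> A) -> A
summary: ordered ✗; linear ✓; affine ✓; relevant ✓; unrestricted ✓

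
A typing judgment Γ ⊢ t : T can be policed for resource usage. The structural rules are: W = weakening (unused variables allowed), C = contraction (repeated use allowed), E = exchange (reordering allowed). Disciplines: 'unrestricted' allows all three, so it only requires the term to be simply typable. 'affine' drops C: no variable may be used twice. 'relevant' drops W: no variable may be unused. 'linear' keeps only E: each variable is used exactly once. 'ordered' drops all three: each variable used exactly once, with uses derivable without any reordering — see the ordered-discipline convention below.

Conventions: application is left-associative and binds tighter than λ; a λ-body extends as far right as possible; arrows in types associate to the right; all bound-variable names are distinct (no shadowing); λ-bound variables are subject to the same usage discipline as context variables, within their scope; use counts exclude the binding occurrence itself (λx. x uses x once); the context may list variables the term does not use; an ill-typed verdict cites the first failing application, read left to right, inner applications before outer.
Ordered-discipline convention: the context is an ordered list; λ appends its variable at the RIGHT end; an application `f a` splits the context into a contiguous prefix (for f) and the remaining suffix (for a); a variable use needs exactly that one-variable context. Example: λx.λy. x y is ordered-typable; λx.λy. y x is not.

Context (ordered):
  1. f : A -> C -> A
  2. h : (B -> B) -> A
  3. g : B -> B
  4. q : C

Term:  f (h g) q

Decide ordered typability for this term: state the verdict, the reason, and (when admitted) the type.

yes — one use each (f, h, g, q); ordered split holds; term : A
counts: f=1, h=1, g=1, q=1
order of uses: f, h, g, q
typing: the term checks, with type A
summary: ordered ✓ · linear ✓ · affine ✓ · relevant ✓ · unrestricted ✓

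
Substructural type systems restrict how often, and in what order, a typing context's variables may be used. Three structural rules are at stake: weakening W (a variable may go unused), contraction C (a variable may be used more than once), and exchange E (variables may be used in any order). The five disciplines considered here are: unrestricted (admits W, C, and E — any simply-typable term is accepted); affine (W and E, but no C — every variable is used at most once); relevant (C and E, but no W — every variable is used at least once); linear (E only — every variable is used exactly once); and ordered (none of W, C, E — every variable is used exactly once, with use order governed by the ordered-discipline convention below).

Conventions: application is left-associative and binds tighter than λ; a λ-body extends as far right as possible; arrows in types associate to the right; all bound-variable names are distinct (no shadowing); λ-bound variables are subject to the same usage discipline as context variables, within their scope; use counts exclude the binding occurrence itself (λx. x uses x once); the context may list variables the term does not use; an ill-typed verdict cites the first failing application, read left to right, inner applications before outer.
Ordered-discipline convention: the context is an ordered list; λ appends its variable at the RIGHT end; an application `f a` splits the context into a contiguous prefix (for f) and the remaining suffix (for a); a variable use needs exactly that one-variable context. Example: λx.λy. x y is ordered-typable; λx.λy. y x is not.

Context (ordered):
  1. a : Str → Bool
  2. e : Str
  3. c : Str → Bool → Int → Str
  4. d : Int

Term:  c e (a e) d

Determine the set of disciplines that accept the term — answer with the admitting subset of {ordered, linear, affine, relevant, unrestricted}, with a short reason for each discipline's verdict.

accepted by: relevant, unrestricted
variable uses: a: 1×, e: 2×, c: 1×, d: 1×
left-to-right use order: c, e, a, e, d
typing: well-typed at Str
ordered ✗ (needs contraction — e ×2)
linear ✗ (needs contraction — e ×2)
affine ✗ (needs contraction — e ×2)
relevant ✓ (a, e, c, d: all used, weakening unneeded)
unrestricted ✓ (type-checks (Str) and nothing is barred)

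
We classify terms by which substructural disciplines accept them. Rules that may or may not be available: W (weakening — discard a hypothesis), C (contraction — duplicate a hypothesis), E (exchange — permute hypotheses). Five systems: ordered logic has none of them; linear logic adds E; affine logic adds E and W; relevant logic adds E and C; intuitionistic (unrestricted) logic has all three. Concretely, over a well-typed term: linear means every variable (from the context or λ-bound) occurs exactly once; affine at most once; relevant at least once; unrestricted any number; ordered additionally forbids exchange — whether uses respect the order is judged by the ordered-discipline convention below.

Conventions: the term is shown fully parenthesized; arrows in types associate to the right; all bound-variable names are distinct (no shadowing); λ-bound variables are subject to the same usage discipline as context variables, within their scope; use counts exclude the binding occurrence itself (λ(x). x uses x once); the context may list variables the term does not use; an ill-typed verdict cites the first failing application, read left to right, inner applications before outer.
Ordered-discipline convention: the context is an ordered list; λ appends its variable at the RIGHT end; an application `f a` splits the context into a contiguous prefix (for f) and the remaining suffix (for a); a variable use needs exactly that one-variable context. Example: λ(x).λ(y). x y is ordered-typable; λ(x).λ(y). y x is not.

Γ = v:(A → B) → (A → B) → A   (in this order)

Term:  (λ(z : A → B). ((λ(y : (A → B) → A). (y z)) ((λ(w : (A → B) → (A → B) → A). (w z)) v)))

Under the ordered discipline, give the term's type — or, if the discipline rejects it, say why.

not well-typed under ordered — repeated use of z ×2
counts: v ×1; z [bound] ×2; y [bound] ×1; w [bound] ×1
uses in reading order: y, z, w, z, v
typing: well-typed at (A → B) → A
summary: ordered ✗; linear ✗; affine ✗; relevant ✓; unrestricted ✓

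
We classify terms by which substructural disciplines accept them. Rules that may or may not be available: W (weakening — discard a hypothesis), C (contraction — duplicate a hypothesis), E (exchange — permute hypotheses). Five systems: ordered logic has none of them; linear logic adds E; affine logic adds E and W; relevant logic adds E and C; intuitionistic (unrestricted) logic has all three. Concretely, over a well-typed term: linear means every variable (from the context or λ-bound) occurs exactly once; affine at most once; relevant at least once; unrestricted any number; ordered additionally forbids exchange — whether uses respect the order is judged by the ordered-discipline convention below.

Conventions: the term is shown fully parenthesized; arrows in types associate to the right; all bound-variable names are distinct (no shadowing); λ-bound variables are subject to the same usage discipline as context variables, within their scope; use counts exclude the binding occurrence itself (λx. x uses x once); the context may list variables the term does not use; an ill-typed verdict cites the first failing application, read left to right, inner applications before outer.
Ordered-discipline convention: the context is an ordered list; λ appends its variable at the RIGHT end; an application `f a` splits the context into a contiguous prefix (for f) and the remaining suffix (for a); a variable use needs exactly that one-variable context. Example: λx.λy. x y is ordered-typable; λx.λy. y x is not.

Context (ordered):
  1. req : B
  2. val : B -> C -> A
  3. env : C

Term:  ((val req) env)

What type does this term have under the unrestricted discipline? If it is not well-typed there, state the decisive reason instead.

term : A
variable uses: req: 1, val: 1, env: 1
order of uses: val, req, env
typing: the term checks, with type A
summary: ordered ✗, linear ✓, affine ✓, relevant ✓, unrestricted ✓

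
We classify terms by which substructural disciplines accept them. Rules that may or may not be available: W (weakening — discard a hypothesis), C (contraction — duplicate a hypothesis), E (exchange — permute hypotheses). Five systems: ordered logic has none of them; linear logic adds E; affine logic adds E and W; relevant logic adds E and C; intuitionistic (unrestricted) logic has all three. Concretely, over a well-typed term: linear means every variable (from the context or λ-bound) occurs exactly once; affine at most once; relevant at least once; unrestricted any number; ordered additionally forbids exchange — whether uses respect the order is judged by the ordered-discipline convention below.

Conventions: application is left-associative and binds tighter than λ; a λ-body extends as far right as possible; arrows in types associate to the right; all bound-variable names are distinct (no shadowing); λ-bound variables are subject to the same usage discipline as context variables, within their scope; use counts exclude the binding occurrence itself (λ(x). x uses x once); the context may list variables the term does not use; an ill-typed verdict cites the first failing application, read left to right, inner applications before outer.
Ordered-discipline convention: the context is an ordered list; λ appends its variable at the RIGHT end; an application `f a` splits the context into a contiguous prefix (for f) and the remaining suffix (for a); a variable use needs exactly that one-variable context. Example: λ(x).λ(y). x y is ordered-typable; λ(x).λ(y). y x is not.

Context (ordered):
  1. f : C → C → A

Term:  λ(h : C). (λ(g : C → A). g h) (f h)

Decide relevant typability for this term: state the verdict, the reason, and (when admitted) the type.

yes — none of f, h, g goes unused; term : C → A
variable uses: f: 1, h (bound): 2, g (bound): 1
order of uses: g, h, f, h
typing: the term checks, with type C → A
per-discipline verdicts: ordered ✗, linear ✗, affine ✗, relevant ✓, unrestricted ✓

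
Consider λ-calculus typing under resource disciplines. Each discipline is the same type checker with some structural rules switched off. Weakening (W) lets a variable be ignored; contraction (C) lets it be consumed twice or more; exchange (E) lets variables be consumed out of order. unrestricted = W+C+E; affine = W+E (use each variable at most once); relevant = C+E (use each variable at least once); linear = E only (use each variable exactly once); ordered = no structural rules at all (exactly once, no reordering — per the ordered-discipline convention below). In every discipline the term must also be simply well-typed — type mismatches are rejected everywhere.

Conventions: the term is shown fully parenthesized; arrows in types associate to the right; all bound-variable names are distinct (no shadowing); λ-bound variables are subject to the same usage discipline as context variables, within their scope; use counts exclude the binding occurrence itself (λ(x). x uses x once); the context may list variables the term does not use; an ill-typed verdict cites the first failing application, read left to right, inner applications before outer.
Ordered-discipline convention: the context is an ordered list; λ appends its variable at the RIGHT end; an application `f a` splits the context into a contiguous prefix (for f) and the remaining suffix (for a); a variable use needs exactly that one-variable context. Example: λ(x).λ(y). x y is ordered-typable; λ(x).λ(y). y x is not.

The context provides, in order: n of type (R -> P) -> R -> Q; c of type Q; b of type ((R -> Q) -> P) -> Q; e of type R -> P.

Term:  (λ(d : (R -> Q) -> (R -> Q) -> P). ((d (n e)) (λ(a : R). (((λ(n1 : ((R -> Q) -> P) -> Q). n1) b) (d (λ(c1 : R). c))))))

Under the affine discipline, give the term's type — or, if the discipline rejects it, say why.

not well-typed under affine — needs contraction — d ×2
usage: n: 1×, c: 1×, b: 1×, e: 1×, d (bound): 2×, a (bound): 0×, n1 (bound): 1×, c1 (bound): 0×
uses in reading order: d, n, e, n1, b, d, c
typing: well-typed — term : ((R -> Q) -> (R -> Q) -> P) -> P
per-discipline verdicts: ordered ✗; linear ✗; affine ✗; relevant ✗; unrestricted ✓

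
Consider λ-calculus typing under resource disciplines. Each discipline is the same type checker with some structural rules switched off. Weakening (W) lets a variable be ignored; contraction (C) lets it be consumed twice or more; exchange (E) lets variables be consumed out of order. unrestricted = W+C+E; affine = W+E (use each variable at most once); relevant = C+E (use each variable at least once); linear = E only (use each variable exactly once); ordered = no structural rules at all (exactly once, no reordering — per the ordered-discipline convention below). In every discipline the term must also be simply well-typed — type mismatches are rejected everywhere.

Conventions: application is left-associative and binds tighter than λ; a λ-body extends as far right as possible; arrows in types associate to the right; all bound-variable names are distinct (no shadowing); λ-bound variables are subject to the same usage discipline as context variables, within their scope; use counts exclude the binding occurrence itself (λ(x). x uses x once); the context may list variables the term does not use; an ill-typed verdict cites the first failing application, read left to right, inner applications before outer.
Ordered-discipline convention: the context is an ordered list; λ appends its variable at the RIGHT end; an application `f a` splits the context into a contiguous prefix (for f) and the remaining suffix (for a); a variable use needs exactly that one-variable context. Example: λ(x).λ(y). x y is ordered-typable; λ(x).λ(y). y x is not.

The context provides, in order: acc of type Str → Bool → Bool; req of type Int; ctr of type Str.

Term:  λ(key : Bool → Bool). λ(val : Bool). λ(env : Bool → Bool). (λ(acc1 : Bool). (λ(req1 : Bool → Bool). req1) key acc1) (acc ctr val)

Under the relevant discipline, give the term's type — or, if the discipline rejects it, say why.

not well-typed under relevant — unused: req, env — weakening required
counts: acc: 1×; req: 0×; ctr: 1×; key (bound): 1×; val (bound): 1×; env (bound): 0×; acc1 (bound): 1×; req1 (bound): 1×
uses in reading order: req1, key, acc1, acc, ctr, val
typing: well-typed at (Bool → Bool) → Bool → (Bool → Bool) → Bool
across the five disciplines: ordered ✗, linear ✗, affine ✓, relevant ✗, unrestricted ✓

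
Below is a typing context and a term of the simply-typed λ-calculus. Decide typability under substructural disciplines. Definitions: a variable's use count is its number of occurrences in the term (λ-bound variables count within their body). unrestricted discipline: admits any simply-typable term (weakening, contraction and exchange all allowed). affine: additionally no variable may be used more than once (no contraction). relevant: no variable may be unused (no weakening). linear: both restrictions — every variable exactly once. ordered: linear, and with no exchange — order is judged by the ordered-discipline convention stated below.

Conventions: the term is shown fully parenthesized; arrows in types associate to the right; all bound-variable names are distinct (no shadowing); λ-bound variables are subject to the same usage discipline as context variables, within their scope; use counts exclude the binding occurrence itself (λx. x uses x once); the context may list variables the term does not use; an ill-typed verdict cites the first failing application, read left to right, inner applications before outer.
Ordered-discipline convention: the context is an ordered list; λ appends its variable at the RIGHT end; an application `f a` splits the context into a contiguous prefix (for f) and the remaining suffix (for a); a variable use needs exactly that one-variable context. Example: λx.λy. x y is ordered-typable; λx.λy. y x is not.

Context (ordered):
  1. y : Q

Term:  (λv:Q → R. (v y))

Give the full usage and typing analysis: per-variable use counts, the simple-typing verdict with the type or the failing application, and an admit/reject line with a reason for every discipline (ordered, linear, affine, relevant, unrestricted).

usage: y: 1×; v [bound]: 1×
use order (left to right): v, y
typing: the term checks, with type (Q → R) → R
ordered: ✗, use order v, y needs exchange
linear: ✓, single use per variable (y, v)
affine: ✓, y, v: no repeats, contraction unneeded
relevant: ✓, every one of y, v appears
unrestricted: ✓, well-typed at (Q → R) → R; no restrictions here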